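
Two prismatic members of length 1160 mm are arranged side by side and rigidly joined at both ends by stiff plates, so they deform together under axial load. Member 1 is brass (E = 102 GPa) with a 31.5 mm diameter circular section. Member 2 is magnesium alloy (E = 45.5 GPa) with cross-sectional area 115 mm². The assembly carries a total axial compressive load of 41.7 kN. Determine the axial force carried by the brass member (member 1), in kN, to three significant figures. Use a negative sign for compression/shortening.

-39.1 kN

A_1 = 779.3 mm².
Equal strain + equilibrium ⇒ each member carries load in proportion to AE: A₁E₁ = 79490000 N, A₂E₂ = 5232000 N, ΣAE = 84720000 N.
F₁ = P·A₁E₁/ΣAE = -41700·79490000/84720000 = -39120 N.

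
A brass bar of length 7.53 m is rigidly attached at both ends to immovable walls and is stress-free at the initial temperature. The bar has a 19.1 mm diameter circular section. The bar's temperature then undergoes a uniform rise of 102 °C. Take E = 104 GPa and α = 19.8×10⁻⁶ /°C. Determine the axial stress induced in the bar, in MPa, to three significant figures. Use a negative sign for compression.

Free thermal expansion αLΔT = 19.8e-6 · 7530 · 102 = 15.21 mm.
The walls impose strain ε = −(15.21)/7530 = -2.0196e-03; σ = Eε = 104000 · -2.0196e-03 = -210 MPa.

-210 MPa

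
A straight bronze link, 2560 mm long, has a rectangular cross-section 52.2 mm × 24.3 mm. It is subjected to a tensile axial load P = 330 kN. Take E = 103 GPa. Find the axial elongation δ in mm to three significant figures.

A = 1268 mm².
δ_mech = NL/(AE) = 330000·2560/(1268·103000) = 6.466 mm.

6.47 mm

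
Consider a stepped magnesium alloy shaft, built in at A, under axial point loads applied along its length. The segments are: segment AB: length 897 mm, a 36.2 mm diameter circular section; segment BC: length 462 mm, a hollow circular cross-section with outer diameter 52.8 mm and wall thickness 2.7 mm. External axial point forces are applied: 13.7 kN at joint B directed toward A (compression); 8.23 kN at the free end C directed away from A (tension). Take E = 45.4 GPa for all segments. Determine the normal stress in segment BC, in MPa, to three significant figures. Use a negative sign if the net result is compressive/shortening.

Internal axial forces (sectioning from the free end, tension +): N_BC = 8.23 kN, N_AB = -5.47 kN.
A_BC = 425 mm².
σ_BC = N_BC/A_BC = 8230/425 = 19.37 MPa.

19.4 MPa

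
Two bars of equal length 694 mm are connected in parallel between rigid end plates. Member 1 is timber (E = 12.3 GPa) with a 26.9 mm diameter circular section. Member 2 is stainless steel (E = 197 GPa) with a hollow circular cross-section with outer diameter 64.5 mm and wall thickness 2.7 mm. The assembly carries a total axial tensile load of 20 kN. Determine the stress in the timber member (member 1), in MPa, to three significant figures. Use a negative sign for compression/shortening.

2.23 MPa

A_1 = 568.3 mm².
A_2 = 524.2 mm².
Equal strain + equilibrium ⇒ each member carries load in proportion to AE: A₁E₁ = 6990000 N, A₂E₂ = 103300000 N, ΣAE = 110300000 N.
σ₁ = P·E₁/ΣAE = 20000·12300/110300000 = 2.231 MPa.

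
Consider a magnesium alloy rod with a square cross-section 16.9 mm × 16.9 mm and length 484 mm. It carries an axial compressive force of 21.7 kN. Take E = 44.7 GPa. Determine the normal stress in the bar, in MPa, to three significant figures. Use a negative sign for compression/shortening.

-76.0 MPa

A = 285.6 mm².
σ = N/A = -21700/285.6 = -75.98 MPa.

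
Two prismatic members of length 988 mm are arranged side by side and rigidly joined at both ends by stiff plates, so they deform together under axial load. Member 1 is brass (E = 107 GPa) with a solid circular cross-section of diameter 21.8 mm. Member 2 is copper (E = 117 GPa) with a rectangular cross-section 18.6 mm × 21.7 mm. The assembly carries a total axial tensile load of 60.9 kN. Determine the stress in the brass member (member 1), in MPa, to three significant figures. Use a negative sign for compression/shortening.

A_1 = 373.3 mm².
A_2 = 403.6 mm².
Equal strain + equilibrium ⇒ each member carries load in proportion to AE: A₁E₁ = 39940000 N, A₂E₂ = 47220000 N, ΣAE = 87160000 N.
σ₁ = P·E₁/ΣAE = 60900·107000/87160000 = 74.76 MPa.

74.8 MPa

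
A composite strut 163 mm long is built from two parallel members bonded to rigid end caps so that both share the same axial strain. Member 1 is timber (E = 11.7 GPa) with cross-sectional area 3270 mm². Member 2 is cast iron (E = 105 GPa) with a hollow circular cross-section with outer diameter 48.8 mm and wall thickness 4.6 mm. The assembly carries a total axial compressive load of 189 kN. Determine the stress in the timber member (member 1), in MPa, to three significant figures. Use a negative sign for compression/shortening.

-21.0 MPa

A_2 = 638.7 mm².
Equal strain + equilibrium ⇒ each member carries load in proportion to AE: A₁E₁ = 38260000 N, A₂E₂ = 67070000 N, ΣAE = 105300000 N.
σ₁ = P·E₁/ΣAE = -189000·11700/105300000 = -20.99 MPa.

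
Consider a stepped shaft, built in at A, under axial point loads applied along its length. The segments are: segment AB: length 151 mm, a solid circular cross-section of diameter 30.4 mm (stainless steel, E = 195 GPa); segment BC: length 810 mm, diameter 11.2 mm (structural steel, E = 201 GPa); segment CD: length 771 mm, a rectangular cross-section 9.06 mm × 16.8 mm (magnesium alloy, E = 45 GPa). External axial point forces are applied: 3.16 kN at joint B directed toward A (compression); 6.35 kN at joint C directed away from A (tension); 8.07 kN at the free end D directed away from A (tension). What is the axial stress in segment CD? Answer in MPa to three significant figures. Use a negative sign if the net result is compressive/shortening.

Internal axial forces (sectioning from the free end, tension +): N_CD = 8.07 kN, N_BC = 14.42 kN, N_AB = 11.26 kN.
A_CD = 152.2 mm².
σ_CD = N_CD/A_CD = 8070/152.2 = 53.02 MPa.

53.0 MPa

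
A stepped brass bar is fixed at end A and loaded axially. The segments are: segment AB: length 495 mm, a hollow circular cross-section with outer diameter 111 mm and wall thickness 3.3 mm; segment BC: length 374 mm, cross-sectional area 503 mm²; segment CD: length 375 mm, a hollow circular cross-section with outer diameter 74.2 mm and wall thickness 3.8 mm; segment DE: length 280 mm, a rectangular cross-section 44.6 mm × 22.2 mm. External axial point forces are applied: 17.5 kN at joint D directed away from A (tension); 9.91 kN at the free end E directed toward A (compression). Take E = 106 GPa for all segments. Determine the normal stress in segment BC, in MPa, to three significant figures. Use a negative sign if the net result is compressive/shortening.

15.1 MPa

Internal axial forces (sectioning from the free end, tension +): N_DE = -9.91 kN, N_CD = 7.59 kN, N_BC = 7.59 kN, N_AB = 7.59 kN.
σ_BC = N_BC/A_BC = 7590/503 = 15.09 MPa.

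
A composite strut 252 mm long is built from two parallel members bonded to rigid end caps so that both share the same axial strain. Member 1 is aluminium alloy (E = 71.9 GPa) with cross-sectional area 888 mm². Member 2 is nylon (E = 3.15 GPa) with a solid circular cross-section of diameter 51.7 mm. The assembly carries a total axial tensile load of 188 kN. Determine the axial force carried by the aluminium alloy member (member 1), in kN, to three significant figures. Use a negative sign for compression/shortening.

A_2 = 2099 mm².
Equal strain + equilibrium ⇒ each member carries load in proportion to AE: A₁E₁ = 63850000 N, A₂E₂ = 6613000 N, ΣAE = 70460000 N.
F₁ = P·A₁E₁/ΣAE = 188000·63850000/70460000 = 170400 N.

170 kN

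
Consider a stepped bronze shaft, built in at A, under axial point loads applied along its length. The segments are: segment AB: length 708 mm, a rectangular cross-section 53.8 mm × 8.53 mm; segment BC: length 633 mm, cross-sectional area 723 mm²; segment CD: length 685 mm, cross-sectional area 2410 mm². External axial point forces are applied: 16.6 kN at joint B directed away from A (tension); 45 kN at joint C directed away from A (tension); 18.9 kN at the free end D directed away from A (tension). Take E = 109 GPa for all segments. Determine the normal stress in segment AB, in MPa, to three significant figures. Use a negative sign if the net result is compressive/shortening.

Internal axial forces (sectioning from the free end, tension +): N_CD = 18.9 kN, N_BC = 63.9 kN, N_AB = 80.5 kN.
A_AB = 458.9 mm².
σ_AB = N_AB/A_AB = 80500/458.9 = 175.4 MPa.

175 MPa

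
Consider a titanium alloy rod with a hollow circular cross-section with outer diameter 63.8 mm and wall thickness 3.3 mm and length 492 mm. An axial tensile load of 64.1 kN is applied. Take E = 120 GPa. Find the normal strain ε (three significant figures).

8.52e-04

A = 627.2 mm².
σ = N/A = 102.2 MPa; ε = σ/E = 102.2/120000 = 8.516e-04.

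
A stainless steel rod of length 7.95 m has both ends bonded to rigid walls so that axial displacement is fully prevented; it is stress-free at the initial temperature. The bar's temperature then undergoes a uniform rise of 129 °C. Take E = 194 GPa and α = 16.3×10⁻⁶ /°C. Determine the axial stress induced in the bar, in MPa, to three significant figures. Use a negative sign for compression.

-408 MPa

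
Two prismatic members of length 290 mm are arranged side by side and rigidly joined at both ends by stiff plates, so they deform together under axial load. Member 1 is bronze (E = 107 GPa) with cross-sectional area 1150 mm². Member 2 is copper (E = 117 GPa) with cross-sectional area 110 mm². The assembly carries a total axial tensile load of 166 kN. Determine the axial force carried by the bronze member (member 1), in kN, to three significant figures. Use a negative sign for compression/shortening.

Equal strain + equilibrium ⇒ each member carries load in proportion to AE: A₁E₁ = 123000000 N, A₂E₂ = 12870000 N, ΣAE = 135900000 N.
F₁ = P·A₁E₁/ΣAE = 166000·123000000/135900000 = 150300 N.

150 kN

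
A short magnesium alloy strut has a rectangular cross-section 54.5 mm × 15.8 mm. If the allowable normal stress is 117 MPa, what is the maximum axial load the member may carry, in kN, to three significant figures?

A = 861.1 mm².
P_max = σ_allow · A = 117 · 861.1 = 100700 N = 100.7 kN.

101 kN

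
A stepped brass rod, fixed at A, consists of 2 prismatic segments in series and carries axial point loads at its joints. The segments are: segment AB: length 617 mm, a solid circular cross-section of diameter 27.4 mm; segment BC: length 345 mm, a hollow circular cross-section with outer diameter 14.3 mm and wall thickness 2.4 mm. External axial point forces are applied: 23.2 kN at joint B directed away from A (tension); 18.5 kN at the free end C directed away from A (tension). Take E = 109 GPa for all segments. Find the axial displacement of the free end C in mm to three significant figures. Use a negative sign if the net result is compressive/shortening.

Internal axial forces (sectioning from the free end, tension +): N_BC = 18.5 kN, N_AB = 41.7 kN.
A_AB = 589.6 mm².
A_BC = 89.72 mm².
δ_AB = 41700·617/(589.6·109000) = 0.4003 mm
δ_BC = 18500·345/(89.72·109000) = 0.6526 mm
δ = Σδ_i = 1.053 mm.

1.05 mm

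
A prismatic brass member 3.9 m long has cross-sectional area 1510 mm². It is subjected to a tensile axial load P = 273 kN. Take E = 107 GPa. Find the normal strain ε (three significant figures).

σ = N/A = 180.8 MPa; ε = σ/E = 180.8/107000 = 1.690e-03.

0.00169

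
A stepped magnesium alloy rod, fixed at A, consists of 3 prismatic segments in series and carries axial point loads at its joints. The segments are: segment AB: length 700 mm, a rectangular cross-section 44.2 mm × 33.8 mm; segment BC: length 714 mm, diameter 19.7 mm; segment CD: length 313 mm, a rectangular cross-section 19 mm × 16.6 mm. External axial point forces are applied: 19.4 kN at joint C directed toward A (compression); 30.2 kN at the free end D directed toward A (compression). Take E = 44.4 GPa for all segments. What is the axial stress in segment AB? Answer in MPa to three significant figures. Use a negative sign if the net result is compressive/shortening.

-33.2 MPa

Internal axial forces (sectioning from the free end, tension +): N_CD = -30.2 kN, N_BC = -49.6 kN, N_AB = -49.6 kN.
A_AB = 1494 mm².
σ_AB = N_AB/A_AB = -49600/1494 = -33.2 MPa.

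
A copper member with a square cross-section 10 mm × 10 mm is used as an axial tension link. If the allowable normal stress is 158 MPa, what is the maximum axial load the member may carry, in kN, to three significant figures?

A = 100 mm².
P_max = σ_allow · A = 158 · 100 = 15800 N = 15.8 kN.

15.8 kN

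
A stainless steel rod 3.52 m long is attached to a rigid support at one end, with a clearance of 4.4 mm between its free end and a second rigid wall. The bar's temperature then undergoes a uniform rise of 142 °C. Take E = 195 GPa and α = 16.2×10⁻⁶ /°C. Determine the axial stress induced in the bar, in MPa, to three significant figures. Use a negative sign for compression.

-205 MPa

Free thermal expansion αLΔT = 16.2e-6 · 3520 · 142 = 8.097 mm.
The walls engage after the gap closes; constrained expansion = 8.097 − 4.4 = 3.697 mm.
The walls impose strain ε = −(3.697)/3520 = -1.0504e-03; σ = Eε = 195000 · -1.0504e-03 = -204.8 MPa.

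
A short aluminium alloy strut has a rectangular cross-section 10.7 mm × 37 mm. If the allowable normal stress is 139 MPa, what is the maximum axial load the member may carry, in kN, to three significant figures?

55.0 kN

A = 395.9 mm².
P_max = σ_allow · A = 139 · 395.9 = 55030 N = 55.03 kN.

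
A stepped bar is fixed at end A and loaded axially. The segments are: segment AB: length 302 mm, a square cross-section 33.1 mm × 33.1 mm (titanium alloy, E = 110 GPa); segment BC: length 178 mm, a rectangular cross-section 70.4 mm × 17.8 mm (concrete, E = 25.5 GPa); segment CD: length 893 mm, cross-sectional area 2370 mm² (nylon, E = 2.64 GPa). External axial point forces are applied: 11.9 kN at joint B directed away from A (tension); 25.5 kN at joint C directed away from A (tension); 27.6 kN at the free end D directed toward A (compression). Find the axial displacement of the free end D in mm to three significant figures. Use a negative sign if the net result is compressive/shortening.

-3.93 mm

Internal axial forces (sectioning from the free end, tension +): N_CD = -27.6 kN, N_BC = -2.1 kN, N_AB = 9.8 kN.
A_AB = 1096 mm².
A_BC = 1253 mm².
δ_AB = 9800·302/(1096·110000) = 0.02456 mm
δ_BC = -2100·178/(1253·25500) = -0.0117 mm
δ_CD = -27600·893/(2370·2640) = -3.939 mm
δ = Σδ_i = -3.926 mm.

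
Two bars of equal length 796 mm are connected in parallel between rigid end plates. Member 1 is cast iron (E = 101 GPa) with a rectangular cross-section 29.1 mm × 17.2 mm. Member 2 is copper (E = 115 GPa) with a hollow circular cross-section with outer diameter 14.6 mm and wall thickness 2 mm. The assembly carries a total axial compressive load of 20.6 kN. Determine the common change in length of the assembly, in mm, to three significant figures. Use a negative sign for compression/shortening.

A_1 = 500.5 mm².
A_2 = 79.17 mm².
Equal strain + equilibrium ⇒ each member carries load in proportion to AE: A₁E₁ = 50550000 N, A₂E₂ = 9104000 N, ΣAE = 59660000 N.
δ = PL/ΣAE = -20600·796/59660000 = -0.2749 mm.

-0.275 mm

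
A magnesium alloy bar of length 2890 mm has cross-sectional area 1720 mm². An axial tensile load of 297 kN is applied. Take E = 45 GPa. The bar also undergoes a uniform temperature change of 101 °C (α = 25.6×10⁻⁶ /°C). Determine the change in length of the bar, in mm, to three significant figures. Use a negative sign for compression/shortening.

18.6 mm

δ_mech = NL/(AE) = 297000·2890/(1720·45000) = 11.09 mm.
δ_thermal = αLΔT = 25.6e-6·2890·101 = 7.472 mm.
δ = δ_mech + δ_thermal = 18.56 mm.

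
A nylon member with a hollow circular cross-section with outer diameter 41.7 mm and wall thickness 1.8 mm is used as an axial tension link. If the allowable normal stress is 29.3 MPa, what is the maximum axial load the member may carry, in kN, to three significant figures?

6.61 kN

A = 225.6 mm².
P_max = σ_allow · A = 29.3 · 225.6 = 6611 N = 6.611 kN.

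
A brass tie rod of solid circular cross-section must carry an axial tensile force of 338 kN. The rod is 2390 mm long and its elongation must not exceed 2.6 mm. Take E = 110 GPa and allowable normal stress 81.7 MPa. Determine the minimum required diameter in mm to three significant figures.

72.6 mm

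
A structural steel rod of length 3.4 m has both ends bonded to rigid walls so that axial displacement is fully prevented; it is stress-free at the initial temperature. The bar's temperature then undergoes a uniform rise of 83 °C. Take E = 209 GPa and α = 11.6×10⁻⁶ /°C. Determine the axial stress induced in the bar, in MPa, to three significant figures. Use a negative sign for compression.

Free thermal expansion αLΔT = 11.6e-6 · 3400 · 83 = 3.274 mm.
The walls impose strain ε = −(3.274)/3400 = -9.6280e-04; σ = Eε = 209000 · -9.6280e-04 = -201.2 MPa.

-201 MPa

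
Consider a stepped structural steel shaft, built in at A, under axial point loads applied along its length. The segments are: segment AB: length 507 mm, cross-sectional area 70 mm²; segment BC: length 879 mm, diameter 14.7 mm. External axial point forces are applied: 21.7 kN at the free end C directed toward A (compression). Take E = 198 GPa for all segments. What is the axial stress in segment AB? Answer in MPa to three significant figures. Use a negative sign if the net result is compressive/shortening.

-310 MPa

Internal axial forces (sectioning from the free end, tension +): N_BC = -21.7 kN, N_AB = -21.7 kN.
σ_AB = N_AB/A_AB = -21700/70 = -310 MPa.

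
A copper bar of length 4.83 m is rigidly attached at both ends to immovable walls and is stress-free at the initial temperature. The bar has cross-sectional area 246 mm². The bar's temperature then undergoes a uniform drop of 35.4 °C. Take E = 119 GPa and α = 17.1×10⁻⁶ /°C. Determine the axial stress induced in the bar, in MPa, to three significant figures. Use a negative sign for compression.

Free thermal expansion αLΔT = 17.1e-6 · 4830 · -35.4 = -2.924 mm.
The walls impose strain ε = −(-2.924)/4830 = 6.0534e-04; σ = Eε = 119000 · 6.0534e-04 = 72.04 MPa.

72.0 MPa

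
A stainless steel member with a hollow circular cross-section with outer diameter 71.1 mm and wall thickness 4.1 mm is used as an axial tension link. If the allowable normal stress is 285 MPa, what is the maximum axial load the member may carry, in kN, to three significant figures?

A = 863 mm².
P_max = σ_allow · A = 285 · 863 = 246000 N = 246 kN.

246 kN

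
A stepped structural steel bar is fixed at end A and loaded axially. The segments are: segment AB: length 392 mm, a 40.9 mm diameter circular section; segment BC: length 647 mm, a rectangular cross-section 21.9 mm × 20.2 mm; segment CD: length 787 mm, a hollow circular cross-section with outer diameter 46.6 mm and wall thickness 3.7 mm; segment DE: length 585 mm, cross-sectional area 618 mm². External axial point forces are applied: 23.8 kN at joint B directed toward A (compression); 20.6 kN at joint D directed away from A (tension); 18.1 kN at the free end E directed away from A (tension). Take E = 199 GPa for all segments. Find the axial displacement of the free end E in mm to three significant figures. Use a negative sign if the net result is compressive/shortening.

0.700 mm

Internal axial forces (sectioning from the free end, tension +): N_DE = 18.1 kN, N_CD = 38.7 kN, N_BC = 38.7 kN, N_AB = 14.9 kN.
A_AB = 1314 mm².
A_BC = 442.4 mm².
A_CD = 498.7 mm².
δ_AB = 14900·392/(1314·199000) = 0.02234 mm
δ_BC = 38700·647/(442.4·199000) = 0.2844 mm
δ_CD = 38700·787/(498.7·199000) = 0.3069 mm
δ_DE = 18100·585/(618·199000) = 0.0861 mm
δ = Σδ_i = 0.6998 mm.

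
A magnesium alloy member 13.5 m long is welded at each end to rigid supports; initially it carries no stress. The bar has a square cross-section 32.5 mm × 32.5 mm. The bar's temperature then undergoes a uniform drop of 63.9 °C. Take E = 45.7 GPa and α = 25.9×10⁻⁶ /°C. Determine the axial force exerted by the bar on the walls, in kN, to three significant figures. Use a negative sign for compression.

Free thermal expansion αLΔT = 25.9e-6 · 13500 · -63.9 = -22.34 mm.
The walls impose strain ε = −(-22.34)/13500 = 1.6550e-03; σ = Eε = 45700 · 1.6550e-03 = 75.63 MPa.
Wall reaction R = σ·A = 75.63·1056 = 79890 N = 79.89 kN.

79.9 kN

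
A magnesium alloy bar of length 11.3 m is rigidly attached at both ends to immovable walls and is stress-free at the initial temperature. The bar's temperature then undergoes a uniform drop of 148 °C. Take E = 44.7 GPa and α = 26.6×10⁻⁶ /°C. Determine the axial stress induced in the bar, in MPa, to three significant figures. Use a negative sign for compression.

Free thermal expansion αLΔT = 26.6e-6 · 11300 · -148 = -44.49 mm.
The walls impose strain ε = −(-44.49)/11300 = 3.9368e-03; σ = Eε = 44700 · 3.9368e-03 = 176 MPa.

176 MPa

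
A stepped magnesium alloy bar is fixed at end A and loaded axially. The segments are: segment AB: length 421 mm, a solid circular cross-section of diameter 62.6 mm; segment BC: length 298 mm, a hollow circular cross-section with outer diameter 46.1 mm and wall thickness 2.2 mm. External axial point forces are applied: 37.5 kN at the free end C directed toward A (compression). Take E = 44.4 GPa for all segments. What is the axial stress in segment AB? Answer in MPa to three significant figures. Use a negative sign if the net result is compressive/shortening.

-12.2 MPa

Internal axial forces (sectioning from the free end, tension +): N_BC = -37.5 kN, N_AB = -37.5 kN.
A_AB = 3078 mm².
σ_AB = N_AB/A_AB = -37500/3078 = -12.18 MPa.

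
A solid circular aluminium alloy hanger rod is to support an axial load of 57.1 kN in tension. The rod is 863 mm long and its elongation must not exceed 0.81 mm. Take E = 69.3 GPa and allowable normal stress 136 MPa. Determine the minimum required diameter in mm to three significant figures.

Required area A ≥ P/σ_allow = 57100/136 = 419.9 mm².
For a solid circular section, d ≥ √(4A/π) = 23.12 mm.
Elongation limit: A ≥ PL/(Eδ_allow) = 57100·863/(69300·0.81) = 877.9 mm² ⇒ d ≥ 33.43 mm.
The elongation limit governs.

33.4 mm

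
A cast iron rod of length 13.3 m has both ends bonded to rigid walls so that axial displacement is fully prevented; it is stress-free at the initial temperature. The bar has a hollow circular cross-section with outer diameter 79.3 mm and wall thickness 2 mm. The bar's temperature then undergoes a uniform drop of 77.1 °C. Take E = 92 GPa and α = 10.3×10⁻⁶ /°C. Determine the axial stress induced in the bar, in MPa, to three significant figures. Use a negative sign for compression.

73.1 MPa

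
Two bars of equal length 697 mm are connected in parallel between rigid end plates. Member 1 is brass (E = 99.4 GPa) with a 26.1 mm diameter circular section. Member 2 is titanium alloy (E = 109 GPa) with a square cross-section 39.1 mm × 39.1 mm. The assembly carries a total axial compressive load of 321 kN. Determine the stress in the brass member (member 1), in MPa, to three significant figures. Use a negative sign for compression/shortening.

A_1 = 535 mm².
A_2 = 1529 mm².
Equal strain + equilibrium ⇒ each member carries load in proportion to AE: A₁E₁ = 53180000 N, A₂E₂ = 166600000 N, ΣAE = 219800000 N.
σ₁ = P·E₁/ΣAE = -321000·99400/219800000 = -145.2 MPa.

-145 MPa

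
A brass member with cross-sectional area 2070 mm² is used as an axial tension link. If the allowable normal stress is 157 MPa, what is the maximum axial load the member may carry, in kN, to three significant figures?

325 kN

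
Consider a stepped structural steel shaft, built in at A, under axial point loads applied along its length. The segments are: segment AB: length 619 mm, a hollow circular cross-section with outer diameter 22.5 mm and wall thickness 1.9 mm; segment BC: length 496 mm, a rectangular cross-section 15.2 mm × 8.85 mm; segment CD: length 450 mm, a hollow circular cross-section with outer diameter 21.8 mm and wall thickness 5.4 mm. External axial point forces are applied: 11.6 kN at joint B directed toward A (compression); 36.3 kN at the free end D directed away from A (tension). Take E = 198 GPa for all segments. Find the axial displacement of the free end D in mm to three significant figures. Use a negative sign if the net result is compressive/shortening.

Internal axial forces (sectioning from the free end, tension +): N_CD = 36.3 kN, N_BC = 36.3 kN, N_AB = 24.7 kN.
A_AB = 123 mm².
A_BC = 134.5 mm².
A_CD = 278.2 mm².
δ_AB = 24700·619/(123·198000) = 0.628 mm
δ_BC = 36300·496/(134.5·198000) = 0.676 mm
δ_CD = 36300·450/(278.2·198000) = 0.2965 mm
δ = Σδ_i = 1.601 mm.

1.60 mm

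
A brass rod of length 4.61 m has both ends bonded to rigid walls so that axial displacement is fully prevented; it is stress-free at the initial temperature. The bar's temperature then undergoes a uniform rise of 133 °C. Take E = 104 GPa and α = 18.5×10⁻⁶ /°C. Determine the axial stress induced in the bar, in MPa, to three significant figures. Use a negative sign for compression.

Free thermal expansion αLΔT = 18.5e-6 · 4610 · 133 = 11.34 mm.
The walls impose strain ε = −(11.34)/4610 = -2.4605e-03; σ = Eε = 104000 · -2.4605e-03 = -255.9 MPa.

-256 MPa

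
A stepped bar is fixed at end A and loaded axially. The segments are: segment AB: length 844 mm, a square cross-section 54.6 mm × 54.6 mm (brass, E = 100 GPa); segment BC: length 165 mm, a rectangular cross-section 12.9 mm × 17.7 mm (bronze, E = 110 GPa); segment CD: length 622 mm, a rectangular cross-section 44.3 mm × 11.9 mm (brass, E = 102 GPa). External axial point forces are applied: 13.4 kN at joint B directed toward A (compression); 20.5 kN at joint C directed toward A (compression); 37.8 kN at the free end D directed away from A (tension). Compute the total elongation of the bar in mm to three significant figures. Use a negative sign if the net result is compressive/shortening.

0.562 mm

Internal axial forces (sectioning from the free end, tension +): N_CD = 37.8 kN, N_BC = 17.3 kN, N_AB = 3.9 kN.
A_AB = 2981 mm².
A_BC = 228.3 mm².
A_CD = 527.2 mm².
δ_AB = 3900·844/(2981·100000) = 0.01104 mm
δ_BC = 17300·165/(228.3·110000) = 0.1137 mm
δ_CD = 37800·622/(527.2·102000) = 0.4373 mm
δ = Σδ_i = 0.5619 mm.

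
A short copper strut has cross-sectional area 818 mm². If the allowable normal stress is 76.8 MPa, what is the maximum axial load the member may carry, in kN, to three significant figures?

62.8 kN

P_max = σ_allow · A = 76.8 · 818 = 62820 N = 62.82 kN.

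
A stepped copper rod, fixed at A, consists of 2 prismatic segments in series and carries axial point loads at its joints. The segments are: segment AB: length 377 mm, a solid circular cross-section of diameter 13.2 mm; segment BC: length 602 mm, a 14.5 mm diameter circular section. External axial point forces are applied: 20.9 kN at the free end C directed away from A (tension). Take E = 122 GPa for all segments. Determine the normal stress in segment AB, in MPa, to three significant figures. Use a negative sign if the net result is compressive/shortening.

Internal axial forces (sectioning from the free end, tension +): N_BC = 20.9 kN, N_AB = 20.9 kN.
A_AB = 136.8 mm².
σ_AB = N_AB/A_AB = 20900/136.8 = 152.7 MPa.

153 MPa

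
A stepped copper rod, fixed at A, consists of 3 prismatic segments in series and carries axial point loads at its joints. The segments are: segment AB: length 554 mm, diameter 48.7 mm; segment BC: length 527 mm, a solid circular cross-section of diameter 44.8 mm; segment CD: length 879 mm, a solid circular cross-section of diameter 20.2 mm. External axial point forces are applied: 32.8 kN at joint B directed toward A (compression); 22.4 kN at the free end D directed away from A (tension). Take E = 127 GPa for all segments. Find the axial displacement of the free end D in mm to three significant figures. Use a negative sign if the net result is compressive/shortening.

Internal axial forces (sectioning from the free end, tension +): N_CD = 22.4 kN, N_BC = 22.4 kN, N_AB = -10.4 kN.
A_AB = 1863 mm².
A_BC = 1576 mm².
A_CD = 320.5 mm².
δ_AB = -10400·554/(1863·127000) = -0.02436 mm
δ_BC = 22400·527/(1576·127000) = 0.05897 mm
δ_CD = 22400·879/(320.5·127000) = 0.4838 mm
δ = Σδ_i = 0.5184 mm.

0.518 mm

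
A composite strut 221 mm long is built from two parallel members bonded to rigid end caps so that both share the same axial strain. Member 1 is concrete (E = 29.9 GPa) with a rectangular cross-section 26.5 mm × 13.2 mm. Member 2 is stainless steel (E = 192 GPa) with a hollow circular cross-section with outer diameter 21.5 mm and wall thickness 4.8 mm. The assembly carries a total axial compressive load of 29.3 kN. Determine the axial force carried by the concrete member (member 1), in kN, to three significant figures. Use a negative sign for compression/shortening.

-5.21 kN

A_1 = 349.8 mm².
A_2 = 251.8 mm².
Equal strain + equilibrium ⇒ each member carries load in proportion to AE: A₁E₁ = 10460000 N, A₂E₂ = 48350000 N, ΣAE = 58810000 N.
F₁ = P·A₁E₁/ΣAE = -29300·10460000/58810000 = -5211 N.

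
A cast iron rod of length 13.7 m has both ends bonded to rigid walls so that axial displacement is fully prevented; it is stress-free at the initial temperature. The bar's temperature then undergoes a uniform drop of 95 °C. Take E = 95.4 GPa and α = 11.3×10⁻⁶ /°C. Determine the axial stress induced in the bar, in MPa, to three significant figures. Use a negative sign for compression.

102 MPa

Free thermal expansion αLΔT = 11.3e-6 · 13700 · -95 = -14.71 mm.
The walls impose strain ε = −(-14.71)/13700 = 1.0735e-03; σ = Eε = 95400 · 1.0735e-03 = 102.4 MPa.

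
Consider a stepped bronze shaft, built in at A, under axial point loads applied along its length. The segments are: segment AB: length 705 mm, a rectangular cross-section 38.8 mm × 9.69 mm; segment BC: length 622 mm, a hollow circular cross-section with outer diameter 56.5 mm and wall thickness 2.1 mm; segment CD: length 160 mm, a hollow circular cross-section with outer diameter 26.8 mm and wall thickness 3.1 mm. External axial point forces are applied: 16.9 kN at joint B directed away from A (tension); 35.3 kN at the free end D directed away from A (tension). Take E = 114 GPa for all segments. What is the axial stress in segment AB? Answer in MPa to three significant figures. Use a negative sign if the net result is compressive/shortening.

Internal axial forces (sectioning from the free end, tension +): N_CD = 35.3 kN, N_BC = 35.3 kN, N_AB = 52.2 kN.
A_AB = 376 mm².
σ_AB = N_AB/A_AB = 52200/376 = 138.8 MPa.

139 MPa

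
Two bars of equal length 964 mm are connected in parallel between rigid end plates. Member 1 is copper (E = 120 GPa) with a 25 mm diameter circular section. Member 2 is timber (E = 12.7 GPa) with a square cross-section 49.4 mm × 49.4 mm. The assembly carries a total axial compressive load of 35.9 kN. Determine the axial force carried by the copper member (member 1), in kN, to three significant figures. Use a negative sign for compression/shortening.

A_1 = 490.9 mm².
A_2 = 2440 mm².
Equal strain + equilibrium ⇒ each member carries load in proportion to AE: A₁E₁ = 58900000 N, A₂E₂ = 30990000 N, ΣAE = 89900000 N.
F₁ = P·A₁E₁/ΣAE = -35900·58900000/89900000 = -23520 N.

-23.5 kN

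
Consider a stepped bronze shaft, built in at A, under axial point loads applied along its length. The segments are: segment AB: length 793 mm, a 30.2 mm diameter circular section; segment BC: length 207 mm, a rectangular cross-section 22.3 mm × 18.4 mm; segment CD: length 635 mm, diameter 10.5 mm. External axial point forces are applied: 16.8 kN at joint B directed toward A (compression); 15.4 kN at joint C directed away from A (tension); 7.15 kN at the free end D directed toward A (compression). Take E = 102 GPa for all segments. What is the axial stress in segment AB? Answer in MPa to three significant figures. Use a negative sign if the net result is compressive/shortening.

Internal axial forces (sectioning from the free end, tension +): N_CD = -7.15 kN, N_BC = 8.25 kN, N_AB = -8.55 kN.
A_AB = 716.3 mm².
σ_AB = N_AB/A_AB = -8550/716.3 = -11.94 MPa.

-11.9 MPa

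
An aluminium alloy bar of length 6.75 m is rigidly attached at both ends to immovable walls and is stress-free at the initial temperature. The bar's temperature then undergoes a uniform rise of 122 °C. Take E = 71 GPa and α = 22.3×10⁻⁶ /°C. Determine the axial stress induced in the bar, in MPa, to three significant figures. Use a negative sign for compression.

-193 MPa

Free thermal expansion αLΔT = 22.3e-6 · 6750 · 122 = 18.36 mm.
The walls impose strain ε = −(18.36)/6750 = -2.7206e-03; σ = Eε = 71000 · -2.7206e-03 = -193.2 MPa.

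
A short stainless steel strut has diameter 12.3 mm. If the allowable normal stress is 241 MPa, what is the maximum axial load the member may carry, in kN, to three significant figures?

28.6 kN

A = 118.8 mm².
P_max = σ_allow · A = 241 · 118.8 = 28640 N = 28.64 kN.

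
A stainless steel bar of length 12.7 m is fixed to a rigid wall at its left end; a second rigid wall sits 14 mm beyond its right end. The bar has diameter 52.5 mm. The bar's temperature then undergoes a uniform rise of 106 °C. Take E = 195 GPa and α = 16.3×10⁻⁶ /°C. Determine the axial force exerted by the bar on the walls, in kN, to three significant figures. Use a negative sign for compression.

Free thermal expansion αLΔT = 16.3e-6 · 12700 · 106 = 21.94 mm.
The walls engage after the gap closes; constrained expansion = 21.94 − 14 = 7.943 mm.
The walls impose strain ε = −(7.943)/12700 = -6.2544e-04; σ = Eε = 195000 · -6.2544e-04 = -122 MPa.
Wall reaction R = σ·A = -122·2165 = -264000 N = -264 kN.

-264 kN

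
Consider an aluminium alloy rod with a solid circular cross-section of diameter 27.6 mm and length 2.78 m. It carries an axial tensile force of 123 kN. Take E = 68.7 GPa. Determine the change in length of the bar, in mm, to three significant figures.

A = 598.3 mm².
δ_mech = NL/(AE) = 123000·2780/(598.3·68700) = 8.319 mm.

8.32 mm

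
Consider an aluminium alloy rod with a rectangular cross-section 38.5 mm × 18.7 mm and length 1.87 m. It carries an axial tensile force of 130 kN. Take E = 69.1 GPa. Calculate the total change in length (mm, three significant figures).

A = 719.9 mm².
δ_mech = NL/(AE) = 130000·1870/(719.9·69100) = 4.887 mm.

4.89 mm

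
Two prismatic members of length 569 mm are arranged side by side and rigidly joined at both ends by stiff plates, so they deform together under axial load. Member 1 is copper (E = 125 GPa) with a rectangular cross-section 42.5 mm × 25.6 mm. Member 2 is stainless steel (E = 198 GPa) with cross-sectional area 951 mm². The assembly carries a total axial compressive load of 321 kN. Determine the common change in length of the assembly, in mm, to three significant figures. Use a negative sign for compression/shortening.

A_1 = 1088 mm².
Equal strain + equilibrium ⇒ each member carries load in proportion to AE: A₁E₁ = 136000000 N, A₂E₂ = 188300000 N, ΣAE = 324300000 N.
δ = PL/ΣAE = -321000·569/324300000 = -0.5632 mm.

-0.563 mm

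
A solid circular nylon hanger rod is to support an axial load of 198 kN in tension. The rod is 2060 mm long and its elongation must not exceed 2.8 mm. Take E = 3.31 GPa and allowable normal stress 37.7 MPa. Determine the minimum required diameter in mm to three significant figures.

Required area A ≥ P/σ_allow = 198000/37.7 = 5252 mm².
For a solid circular section, d ≥ √(4A/π) = 81.77 mm.
Elongation limit: A ≥ PL/(Eδ_allow) = 198000·2060/(3310·2.8) = 44010 mm² ⇒ d ≥ 236.7 mm.
The elongation limit governs.

237 mm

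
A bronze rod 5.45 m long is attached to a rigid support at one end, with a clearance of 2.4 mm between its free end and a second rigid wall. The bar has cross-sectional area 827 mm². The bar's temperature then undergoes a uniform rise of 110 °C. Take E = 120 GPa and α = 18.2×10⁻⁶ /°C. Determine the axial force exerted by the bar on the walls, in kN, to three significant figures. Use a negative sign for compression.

Free thermal expansion αLΔT = 18.2e-6 · 5450 · 110 = 10.91 mm.
The walls engage after the gap closes; constrained expansion = 10.91 − 2.4 = 8.511 mm.
The walls impose strain ε = −(8.511)/5450 = -1.5616e-03; σ = Eε = 120000 · -1.5616e-03 = -187.4 MPa.
Wall reaction R = σ·A = -187.4·827 = -155000 N = -155 kN.

-155 kN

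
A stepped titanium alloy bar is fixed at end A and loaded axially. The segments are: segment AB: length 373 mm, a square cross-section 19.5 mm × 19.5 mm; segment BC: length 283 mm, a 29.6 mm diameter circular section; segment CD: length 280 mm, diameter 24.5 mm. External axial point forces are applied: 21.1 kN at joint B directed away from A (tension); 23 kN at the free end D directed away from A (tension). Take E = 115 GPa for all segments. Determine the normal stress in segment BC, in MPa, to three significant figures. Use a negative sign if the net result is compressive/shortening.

Internal axial forces (sectioning from the free end, tension +): N_CD = 23 kN, N_BC = 23 kN, N_AB = 44.1 kN.
A_BC = 688.1 mm².
σ_BC = N_BC/A_BC = 23000/688.1 = 33.42 MPa.

33.4 MPa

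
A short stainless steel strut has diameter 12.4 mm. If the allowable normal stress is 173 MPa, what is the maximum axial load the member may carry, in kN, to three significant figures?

20.9 kN

A = 120.8 mm².
P_max = σ_allow · A = 173 · 120.8 = 20890 N = 20.89 kN.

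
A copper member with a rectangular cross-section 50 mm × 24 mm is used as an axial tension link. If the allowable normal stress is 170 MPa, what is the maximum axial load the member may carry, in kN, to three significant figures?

A = 1200 mm².
P_max = σ_allow · A = 170 · 1200 = 204000 N = 204 kN.

204 kN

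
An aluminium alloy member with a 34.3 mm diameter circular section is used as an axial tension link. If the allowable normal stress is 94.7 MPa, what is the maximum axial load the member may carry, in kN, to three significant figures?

87.5 kN

A = 924 mm².
P_max = σ_allow · A = 94.7 · 924 = 87500 N = 87.5 kN.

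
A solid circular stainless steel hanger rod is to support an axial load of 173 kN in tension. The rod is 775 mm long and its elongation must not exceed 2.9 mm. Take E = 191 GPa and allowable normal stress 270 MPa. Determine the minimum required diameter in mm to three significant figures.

Required area A ≥ P/σ_allow = 173000/270 = 640.7 mm².
For a solid circular section, d ≥ √(4A/π) = 28.56 mm.
Elongation limit: A ≥ PL/(Eδ_allow) = 173000·775/(191000·2.9) = 242.1 mm² ⇒ d ≥ 17.56 mm.
The stress limit governs.

28.6 mm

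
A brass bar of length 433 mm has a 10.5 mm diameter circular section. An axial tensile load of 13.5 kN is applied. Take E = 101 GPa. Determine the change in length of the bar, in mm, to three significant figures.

0.668 mm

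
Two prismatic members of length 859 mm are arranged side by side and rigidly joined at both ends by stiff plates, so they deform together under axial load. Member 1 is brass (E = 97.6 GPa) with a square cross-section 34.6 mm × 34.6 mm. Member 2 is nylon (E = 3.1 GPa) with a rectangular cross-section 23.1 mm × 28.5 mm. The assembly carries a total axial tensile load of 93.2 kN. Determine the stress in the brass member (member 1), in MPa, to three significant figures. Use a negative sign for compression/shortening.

A_1 = 1197 mm².
A_2 = 658.4 mm².
Equal strain + equilibrium ⇒ each member carries load in proportion to AE: A₁E₁ = 116800000 N, A₂E₂ = 2041000 N, ΣAE = 118900000 N.
σ₁ = P·E₁/ΣAE = 93200·97600/118900000 = 76.51 MPa.

76.5 MPa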